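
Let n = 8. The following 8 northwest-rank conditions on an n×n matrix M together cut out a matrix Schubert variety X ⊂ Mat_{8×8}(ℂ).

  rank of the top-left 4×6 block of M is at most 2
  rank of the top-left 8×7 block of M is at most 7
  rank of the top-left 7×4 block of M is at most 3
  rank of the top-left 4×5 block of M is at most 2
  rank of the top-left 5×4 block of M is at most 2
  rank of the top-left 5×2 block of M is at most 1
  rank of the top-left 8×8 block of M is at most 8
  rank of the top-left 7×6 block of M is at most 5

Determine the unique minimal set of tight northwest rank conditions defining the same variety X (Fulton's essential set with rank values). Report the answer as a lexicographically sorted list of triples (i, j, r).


Computing R[i][j] = min implied NW-rank bound (n=8, 8 conditions):

  i=1: 1 | 1 | 1 | 1 | 1 | 1 | 1 | 1
  i=2: 1 | 1 | 2 | 2 | 2 | 2 | 2 | 2
  i=3: 1 | 1 | 2 | 2 | 2 | 2 | 3 | 3
  i=4: 1 | 1 | 2 | 2 | 2 | 2 | 3 | 4
  i=5: 1 | 1 | 2 | 2 | 3 | 3 | 4 | 5
  i=6: 1 | 2 | 3 | 3 | 4 | 4 | 5 | 6
  i=7: 1 | 2 | 3 | 3 | 4 | 5 | 6 | 7
  i=8: 1 | 2 | 3 | 4 | 5 | 6 | 7 | 8

the unique w with this rank table is (1, 3, 7, 8, 5, 2, 6, 4).

Fulton essential set (4 of the 12 Rothe cells):

[(4, 6, 2), (5, 2, 1), (5, 4, 2), (7, 4, 3)]


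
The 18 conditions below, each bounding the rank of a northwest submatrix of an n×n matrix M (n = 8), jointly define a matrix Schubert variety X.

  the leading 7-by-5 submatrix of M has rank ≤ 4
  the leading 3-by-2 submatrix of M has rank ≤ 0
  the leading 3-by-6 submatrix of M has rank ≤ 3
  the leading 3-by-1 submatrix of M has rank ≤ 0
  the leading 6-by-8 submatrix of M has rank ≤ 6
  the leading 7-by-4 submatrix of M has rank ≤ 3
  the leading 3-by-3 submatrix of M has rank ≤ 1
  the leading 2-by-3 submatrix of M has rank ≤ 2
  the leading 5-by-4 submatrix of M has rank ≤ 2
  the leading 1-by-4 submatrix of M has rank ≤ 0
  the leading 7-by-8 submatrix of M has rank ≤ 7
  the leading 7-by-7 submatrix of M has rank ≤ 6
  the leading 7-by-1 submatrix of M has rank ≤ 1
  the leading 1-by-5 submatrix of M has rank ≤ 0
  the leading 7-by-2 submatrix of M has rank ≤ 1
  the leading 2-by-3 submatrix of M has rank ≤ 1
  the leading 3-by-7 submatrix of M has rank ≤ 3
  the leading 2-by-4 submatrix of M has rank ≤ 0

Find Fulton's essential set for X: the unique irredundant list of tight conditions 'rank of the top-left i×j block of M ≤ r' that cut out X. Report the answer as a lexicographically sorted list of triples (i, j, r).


The tightest implied rank at each (i,j), from the 18 conditions:

  i=1: 0  0  0  0  0  1  1  1
  i=2: 0  0  0  0  1  2  2  2
  i=3: 0  0  1  1  2  3  3  3
  i=4: 1  1  2  2  3  4  4  4
  i=5: 1  1  2  2  3  4  5  5
  i=6: 1  1  2  3  4  5  6  6
  i=7: 1  1  2  3  4  5  6  7
  i=8: 1  2  3  4  5  6  7  8

hence w(1..8) = (6, 5, 3, 1, 7, 4, 8, 2).

Rothe diagram D(w) (15 cells), 5 SE-corners (essential conditions):

[(1, 5, 0), (2, 4, 0), (3, 2, 0), (5, 4, 2), (7, 2, 1)]


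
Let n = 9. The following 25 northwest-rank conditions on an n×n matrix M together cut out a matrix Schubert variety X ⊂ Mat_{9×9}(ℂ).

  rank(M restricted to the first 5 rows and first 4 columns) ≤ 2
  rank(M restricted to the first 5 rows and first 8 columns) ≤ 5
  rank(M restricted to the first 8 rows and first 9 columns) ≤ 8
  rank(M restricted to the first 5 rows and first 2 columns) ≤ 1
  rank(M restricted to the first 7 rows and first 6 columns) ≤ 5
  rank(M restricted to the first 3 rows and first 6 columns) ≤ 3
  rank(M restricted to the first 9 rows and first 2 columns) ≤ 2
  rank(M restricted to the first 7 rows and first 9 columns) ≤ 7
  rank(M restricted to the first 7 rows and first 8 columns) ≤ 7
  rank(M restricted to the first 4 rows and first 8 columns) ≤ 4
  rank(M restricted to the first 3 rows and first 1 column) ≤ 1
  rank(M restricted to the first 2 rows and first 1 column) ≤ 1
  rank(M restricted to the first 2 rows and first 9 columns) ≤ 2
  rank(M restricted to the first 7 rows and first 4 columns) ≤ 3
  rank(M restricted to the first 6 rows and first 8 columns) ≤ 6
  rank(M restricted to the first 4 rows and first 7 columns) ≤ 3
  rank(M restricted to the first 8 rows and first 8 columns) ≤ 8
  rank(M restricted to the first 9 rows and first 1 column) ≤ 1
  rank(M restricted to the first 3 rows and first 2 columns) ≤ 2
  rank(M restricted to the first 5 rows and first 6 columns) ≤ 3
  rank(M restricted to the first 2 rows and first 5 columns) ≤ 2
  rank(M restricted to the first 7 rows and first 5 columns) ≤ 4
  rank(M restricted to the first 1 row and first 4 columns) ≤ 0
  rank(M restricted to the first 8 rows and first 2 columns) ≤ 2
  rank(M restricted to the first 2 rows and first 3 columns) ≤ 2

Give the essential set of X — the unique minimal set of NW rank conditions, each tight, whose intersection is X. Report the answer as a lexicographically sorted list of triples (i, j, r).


Rank table r_w(9×9) implied by the 25 constraints:

  R[1]: 0  0  0  0  1  1  1  1  1
  R[2]: 1  1  1  1  2  2  2  2  2
  R[3]: 1  1  2  2  3  3  3  3  3
  R[4]: 1  1  2  2  3  3  3  4  4
  R[5]: 1  1  2  2  3  3  4  5  5
  R[6]: 1  2  3  3  4  4  5  6  6
  R[7]: 1  2  3  3  4  5  6  7  7
  R[8]: 1  2  3  4  5  6  7  8  8
  R[9]: 1  2  3  4  5  6  7  8  9

giving w = (5, 1, 3, 8, 7, 2, 6, 4, 9) via Δ²R.

6 SE-corners of the 13-cell Rothe diagram give Ess(w):

[(1, 4, 0), (4, 7, 3), (5, 2, 1), (5, 4, 2), (5, 6, 3), (7, 4, 3)]


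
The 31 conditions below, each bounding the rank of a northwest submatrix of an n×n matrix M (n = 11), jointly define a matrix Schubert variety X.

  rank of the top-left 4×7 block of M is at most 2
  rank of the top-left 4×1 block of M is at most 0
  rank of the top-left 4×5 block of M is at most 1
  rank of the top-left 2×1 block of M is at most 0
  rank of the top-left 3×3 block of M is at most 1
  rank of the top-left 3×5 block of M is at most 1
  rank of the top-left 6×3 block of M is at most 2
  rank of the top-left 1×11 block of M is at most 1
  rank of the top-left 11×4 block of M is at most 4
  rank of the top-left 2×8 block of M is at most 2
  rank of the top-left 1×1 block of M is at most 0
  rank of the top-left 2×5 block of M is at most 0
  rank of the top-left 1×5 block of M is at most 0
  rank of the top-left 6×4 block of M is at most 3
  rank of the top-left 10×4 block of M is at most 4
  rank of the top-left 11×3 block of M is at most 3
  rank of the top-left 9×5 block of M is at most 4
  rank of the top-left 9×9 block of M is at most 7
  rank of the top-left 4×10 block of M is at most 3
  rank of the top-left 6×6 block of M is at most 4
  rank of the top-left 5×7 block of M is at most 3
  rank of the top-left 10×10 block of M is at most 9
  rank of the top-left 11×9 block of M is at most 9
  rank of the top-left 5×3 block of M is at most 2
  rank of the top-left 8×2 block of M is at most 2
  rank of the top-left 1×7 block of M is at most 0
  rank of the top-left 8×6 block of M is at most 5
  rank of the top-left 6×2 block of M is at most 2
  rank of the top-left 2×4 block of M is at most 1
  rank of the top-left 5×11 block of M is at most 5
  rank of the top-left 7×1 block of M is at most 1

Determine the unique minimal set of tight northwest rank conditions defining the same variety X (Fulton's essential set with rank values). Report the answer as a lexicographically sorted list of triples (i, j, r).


Recovering R(i,j) via the rank-extension bound from the 31 conditions:

  i=1: 0, 0, 0, 0, 0, 0, 0, 1, 1, 1, 1
  i=2: 0, 0, 0, 0, 0, 1, 1, 2, 2, 2, 2
  i=3: 0, 1, 1, 1, 1, 2, 2, 3, 3, 3, 3
  i=4: 0, 1, 1, 1, 1, 2, 2, 3, 3, 3, 4
  i=5: 1, 2, 2, 2, 2, 3, 3, 4, 4, 4, 5
  i=6: 1, 2, 2, 3, 3, 4, 4, 5, 5, 5, 6
  i=7: 1, 2, 3, 4, 4, 5, 5, 6, 6, 6, 7
  i=8: 1, 2, 3, 4, 4, 5, 6, 7, 7, 7, 8
  i=9: 1, 2, 3, 4, 4, 5, 6, 7, 7, 8, 9
  i=10: 1, 2, 3, 4, 5, 6, 7, 8, 8, 9, 10
  i=11: 1, 2, 3, 4, 5, 6, 7, 8, 9, 10, 11

hence w(1..11) = (8, 6, 2, 11, 1, 4, 3, 7, 10, 5, 9).

9 SE-corners of the 24-cell Rothe diagram give Ess(w):

[(1, 7, 0), (2, 5, 0), (4, 1, 0), (4, 5, 1), (4, 7, 2), (4, 10, 3), (6, 3, 2), (9, 5, 4), (9, 9, 7)]


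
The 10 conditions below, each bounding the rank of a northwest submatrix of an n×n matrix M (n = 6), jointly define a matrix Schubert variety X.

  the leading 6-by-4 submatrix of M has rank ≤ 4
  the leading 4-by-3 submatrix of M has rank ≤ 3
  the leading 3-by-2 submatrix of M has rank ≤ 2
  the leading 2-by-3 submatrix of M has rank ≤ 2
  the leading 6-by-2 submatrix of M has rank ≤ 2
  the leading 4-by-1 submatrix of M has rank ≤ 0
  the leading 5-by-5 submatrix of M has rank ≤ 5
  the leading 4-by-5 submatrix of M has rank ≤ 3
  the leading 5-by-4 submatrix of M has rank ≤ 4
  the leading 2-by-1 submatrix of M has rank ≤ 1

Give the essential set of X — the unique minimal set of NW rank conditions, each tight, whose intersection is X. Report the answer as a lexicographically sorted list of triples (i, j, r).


The tightest implied rank at each (i,j), from the 10 conditions:

  row 1: 0 1 1 1 1 1
  row 2: 0 1 2 2 2 2
  row 3: 0 1 2 3 3 3
  row 4: 0 1 2 3 3 4
  row 5: 1 2 3 4 4 5
  row 6: 1 2 3 4 5 6

the unique w with this rank table is (2, 3, 4, 6, 1, 5).

D(w) has 5 cells with 2 SE-corners; essential set:

[(4, 1, 0), (4, 5, 3)]


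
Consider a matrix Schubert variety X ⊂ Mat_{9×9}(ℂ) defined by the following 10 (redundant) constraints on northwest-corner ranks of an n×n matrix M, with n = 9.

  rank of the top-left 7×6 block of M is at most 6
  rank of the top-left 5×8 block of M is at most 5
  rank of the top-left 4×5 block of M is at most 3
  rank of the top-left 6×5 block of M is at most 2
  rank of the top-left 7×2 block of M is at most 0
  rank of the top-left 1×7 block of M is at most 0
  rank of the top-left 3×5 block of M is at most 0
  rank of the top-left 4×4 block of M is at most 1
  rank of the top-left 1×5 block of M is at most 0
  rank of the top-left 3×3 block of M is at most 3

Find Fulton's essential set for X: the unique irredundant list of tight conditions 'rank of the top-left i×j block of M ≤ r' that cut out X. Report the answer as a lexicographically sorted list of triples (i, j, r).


Rank table r_w(9×9) implied by the 10 constraints:

  0 0 0 0 0 0 0 1 1
  0 0 0 0 0 1 1 2 2
  0 0 0 0 0 1 2 3 3
  0 0 1 1 1 2 3 4 4
  0 0 1 2 2 3 4 5 5
  0 0 1 2 2 3 4 5 6
  0 0 1 2 3 4 5 6 7
  1 1 2 3 4 5 6 7 8
  1 2 3 4 5 6 7 8 9

the unique w with this rank table is (8, 6, 7, 3, 4, 9, 5, 1, 2).

Fulton essential set (4 of the 26 Rothe cells):

[(1, 7, 0), (3, 5, 0), (6, 5, 2), (7, 2, 0)]


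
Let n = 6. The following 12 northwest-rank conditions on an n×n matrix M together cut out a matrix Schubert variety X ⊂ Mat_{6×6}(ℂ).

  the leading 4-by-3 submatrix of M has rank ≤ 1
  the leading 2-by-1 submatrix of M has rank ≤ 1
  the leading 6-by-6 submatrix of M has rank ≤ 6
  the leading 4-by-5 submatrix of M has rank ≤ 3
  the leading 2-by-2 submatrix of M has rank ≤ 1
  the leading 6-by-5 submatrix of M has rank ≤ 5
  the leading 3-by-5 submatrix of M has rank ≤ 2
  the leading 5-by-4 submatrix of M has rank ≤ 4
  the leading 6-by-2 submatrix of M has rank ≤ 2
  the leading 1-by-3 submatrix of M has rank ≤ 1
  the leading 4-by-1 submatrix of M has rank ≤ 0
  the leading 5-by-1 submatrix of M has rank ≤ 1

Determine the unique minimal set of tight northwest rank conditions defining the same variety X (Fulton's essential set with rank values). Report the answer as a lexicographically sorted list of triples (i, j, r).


Recovering R(i,j) via the rank-extension bound from the 12 conditions:

  i=1: 0 | 1 | 1 | 1 | 1 | 1
  i=2: 0 | 1 | 1 | 2 | 2 | 2
  i=3: 0 | 1 | 1 | 2 | 2 | 3
  i=4: 0 | 1 | 1 | 2 | 3 | 4
  i=5: 1 | 2 | 2 | 3 | 4 | 5
  i=6: 1 | 2 | 3 | 4 | 5 | 6

giving w = (2, 4, 6, 5, 1, 3) via Δ²R.

|D(w)|=8, |Ess(w)|=3:

[(3, 5, 2), (4, 1, 0), (4, 3, 1)]


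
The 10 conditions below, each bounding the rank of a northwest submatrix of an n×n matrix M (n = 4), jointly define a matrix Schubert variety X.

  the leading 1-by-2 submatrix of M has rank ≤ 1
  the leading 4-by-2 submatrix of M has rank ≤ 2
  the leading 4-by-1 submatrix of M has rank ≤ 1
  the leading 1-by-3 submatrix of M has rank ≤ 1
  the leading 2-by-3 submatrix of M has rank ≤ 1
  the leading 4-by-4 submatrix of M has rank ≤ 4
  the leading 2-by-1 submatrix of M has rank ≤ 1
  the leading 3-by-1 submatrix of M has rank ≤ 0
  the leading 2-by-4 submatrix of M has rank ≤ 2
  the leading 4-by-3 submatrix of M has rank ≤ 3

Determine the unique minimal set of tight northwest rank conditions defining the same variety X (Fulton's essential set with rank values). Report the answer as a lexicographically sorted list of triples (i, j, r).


Computing R[i][j] = min implied NW-rank bound (n=4, 10 conditions):

  0, 1, 1, 1
  0, 1, 1, 2
  0, 1, 2, 3
  1, 2, 3, 4

hence w(1..4) = (2, 4, 3, 1).

Rothe diagram D(w) (4 cells), 2 SE-corners (essential conditions):

[(2, 3, 1), (3, 1, 0)]


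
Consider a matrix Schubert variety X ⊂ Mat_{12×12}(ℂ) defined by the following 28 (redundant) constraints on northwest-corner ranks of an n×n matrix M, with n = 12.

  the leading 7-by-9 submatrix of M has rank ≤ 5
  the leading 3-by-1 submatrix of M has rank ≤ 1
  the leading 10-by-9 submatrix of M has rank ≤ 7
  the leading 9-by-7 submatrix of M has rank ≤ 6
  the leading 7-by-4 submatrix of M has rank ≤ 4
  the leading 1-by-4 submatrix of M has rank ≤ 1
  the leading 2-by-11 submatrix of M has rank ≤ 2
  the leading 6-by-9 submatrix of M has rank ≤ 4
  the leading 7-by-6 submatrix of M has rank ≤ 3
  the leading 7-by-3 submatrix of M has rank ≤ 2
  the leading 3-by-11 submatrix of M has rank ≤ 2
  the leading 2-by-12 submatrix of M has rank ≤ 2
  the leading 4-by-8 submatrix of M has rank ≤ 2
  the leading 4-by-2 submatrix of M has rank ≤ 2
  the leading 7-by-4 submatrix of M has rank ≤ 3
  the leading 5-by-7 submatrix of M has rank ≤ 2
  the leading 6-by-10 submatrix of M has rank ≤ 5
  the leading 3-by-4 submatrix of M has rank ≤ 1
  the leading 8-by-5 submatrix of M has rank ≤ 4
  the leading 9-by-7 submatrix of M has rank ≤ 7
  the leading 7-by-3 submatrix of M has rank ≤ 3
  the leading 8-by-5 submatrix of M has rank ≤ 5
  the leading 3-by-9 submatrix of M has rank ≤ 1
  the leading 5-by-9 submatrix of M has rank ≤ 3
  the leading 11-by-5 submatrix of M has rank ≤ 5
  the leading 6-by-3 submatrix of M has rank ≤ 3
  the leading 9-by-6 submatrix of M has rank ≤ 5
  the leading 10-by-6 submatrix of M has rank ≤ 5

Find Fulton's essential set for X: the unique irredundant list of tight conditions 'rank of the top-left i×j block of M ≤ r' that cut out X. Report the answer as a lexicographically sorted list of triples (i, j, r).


Computing R[i][j] = min implied NW-rank bound (n=12, 28 conditions):

  i=1: 1, 1, 1, 1, 1, 1, 1, 1, 1, 1, 1, 1
  i=2: 1, 1, 1, 1, 1, 1, 1, 1, 1, 2, 2, 2
  i=3: 1, 1, 1, 1, 1, 1, 1, 1, 1, 2, 2, 3
  i=4: 1, 2, 2, 2, 2, 2, 2, 2, 2, 3, 3, 4
  i=5: 1, 2, 2, 2, 2, 2, 2, 3, 3, 4, 4, 5
  i=6: 1, 2, 2, 3, 3, 3, 3, 4, 4, 5, 5, 6
  i=7: 1, 2, 2, 3, 3, 3, 4, 5, 5, 6, 6, 7
  i=8: 1, 2, 3, 4, 4, 4, 5, 6, 6, 7, 7, 8
  i=9: 1, 2, 3, 4, 5, 5, 6, 7, 7, 8, 8, 9
  i=10: 1, 2, 3, 4, 5, 5, 6, 7, 7, 8, 9, 10
  i=11: 1, 2, 3, 4, 5, 6, 7, 8, 8, 9, 10, 11
  i=12: 1, 2, 3, 4, 5, 6, 7, 8, 9, 10, 11, 12

reading off 1-entries of Δ²R: w = (1, 10, 12, 2, 8, 4, 7, 3, 5, 11, 6, 9).

Rothe diagram D(w) (28 cells), 7 SE-corners (essential conditions):

[(3, 9, 1), (3, 11, 2), (5, 7, 2), (7, 3, 2), (7, 6, 3), (10, 6, 5), (10, 9, 7)]


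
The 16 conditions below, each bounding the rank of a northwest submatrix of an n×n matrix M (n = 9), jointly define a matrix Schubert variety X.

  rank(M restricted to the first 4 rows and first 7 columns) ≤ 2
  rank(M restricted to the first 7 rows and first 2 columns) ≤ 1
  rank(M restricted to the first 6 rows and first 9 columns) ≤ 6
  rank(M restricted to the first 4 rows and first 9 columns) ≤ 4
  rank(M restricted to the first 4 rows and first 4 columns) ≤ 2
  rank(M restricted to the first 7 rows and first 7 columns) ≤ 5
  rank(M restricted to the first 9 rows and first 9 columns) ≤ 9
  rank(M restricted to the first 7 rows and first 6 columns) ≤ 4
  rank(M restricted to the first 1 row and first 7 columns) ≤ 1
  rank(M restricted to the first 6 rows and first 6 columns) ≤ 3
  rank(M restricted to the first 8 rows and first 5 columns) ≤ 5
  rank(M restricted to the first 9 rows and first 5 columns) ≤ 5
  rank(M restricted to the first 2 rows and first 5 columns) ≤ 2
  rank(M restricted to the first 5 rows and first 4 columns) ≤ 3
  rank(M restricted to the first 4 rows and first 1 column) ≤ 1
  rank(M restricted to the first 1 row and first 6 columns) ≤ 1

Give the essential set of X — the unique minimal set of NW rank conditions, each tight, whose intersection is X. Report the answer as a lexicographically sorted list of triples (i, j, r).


Computing R[i][j] = min implied NW-rank bound (n=9, 16 conditions):

  1, 1, 1, 1, 1, 1, 1, 1, 1
  1, 1, 2, 2, 2, 2, 2, 2, 2
  1, 1, 2, 2, 2, 2, 2, 3, 3
  1, 1, 2, 2, 2, 2, 2, 3, 4
  1, 1, 2, 3, 3, 3, 3, 4, 5
  1, 1, 2, 3, 3, 3, 4, 5, 6
  1, 1, 2, 3, 4, 4, 5, 6, 7
  1, 2, 3, 4, 5, 5, 6, 7, 8
  1, 2, 3, 4, 5, 6, 7, 8, 9

the unique w with this rank table is (1, 3, 8, 9, 4, 7, 5, 2, 6).

ℓ(w)=16; the 3 essential cells (i,j,r):

[(4, 7, 2), (6, 6, 3), (7, 2, 1)]


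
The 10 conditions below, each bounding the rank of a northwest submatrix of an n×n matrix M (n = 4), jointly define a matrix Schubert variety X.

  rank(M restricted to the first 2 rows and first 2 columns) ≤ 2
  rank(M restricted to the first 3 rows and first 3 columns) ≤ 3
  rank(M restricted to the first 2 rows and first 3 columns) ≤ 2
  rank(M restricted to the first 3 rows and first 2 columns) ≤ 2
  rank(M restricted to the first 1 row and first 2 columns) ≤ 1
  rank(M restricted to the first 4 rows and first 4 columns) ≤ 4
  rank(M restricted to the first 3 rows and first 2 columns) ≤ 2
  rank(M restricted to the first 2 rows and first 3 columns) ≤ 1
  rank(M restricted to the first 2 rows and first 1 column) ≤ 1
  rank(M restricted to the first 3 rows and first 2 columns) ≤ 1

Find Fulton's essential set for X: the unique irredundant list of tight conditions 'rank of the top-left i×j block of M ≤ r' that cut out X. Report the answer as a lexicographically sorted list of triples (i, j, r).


Reconstructing r_w from the 10 given conditions:

  i=1: 1  1  1  1
  i=2: 1  1  1  2
  i=3: 1  1  2  3
  i=4: 1  2  3  4

the unique w with this rank table is (1, 4, 3, 2).

2 SE-corners of the 3-cell Rothe diagram give Ess(w):

[(2, 3, 1), (3, 2, 1)]


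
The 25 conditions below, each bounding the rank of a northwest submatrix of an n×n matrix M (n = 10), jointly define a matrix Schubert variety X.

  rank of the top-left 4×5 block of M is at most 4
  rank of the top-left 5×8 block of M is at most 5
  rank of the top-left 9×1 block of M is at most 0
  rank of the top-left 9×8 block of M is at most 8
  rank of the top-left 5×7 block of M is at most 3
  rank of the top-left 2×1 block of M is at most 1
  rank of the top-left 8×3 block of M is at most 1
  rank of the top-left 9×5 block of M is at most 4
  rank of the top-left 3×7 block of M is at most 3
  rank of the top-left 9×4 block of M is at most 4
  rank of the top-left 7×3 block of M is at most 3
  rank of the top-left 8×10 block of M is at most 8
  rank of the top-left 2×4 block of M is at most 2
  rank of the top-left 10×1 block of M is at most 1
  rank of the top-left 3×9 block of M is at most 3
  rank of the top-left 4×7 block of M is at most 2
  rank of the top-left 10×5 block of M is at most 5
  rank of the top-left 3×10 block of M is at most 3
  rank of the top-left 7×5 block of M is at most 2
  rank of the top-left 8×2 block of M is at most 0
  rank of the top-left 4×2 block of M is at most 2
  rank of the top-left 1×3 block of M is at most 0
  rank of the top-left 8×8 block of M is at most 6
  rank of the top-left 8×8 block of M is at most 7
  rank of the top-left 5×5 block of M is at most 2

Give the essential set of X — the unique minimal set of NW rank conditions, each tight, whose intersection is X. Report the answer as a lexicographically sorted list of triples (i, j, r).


Rank table r_w(10×10) implied by the 25 constraints:

  0, 0, 0, 1, 1, 1, 1, 1, 1, 1
  0, 0, 1, 2, 2, 2, 2, 2, 2, 2
  0, 0, 1, 2, 2, 2, 2, 3, 3, 3
  0, 0, 1, 2, 2, 2, 2, 3, 4, 4
  0, 0, 1, 2, 2, 3, 3, 4, 5, 5
  0, 0, 1, 2, 2, 3, 4, 5, 6, 6
  0, 0, 1, 2, 2, 3, 4, 5, 6, 7
  0, 0, 1, 2, 3, 4, 5, 6, 7, 8
  0, 1, 2, 3, 4, 5, 6, 7, 8, 9
  1, 2, 3, 4, 5, 6, 7, 8, 9, 10

second differences of R give the permutation w = (4, 3, 8, 9, 6, 7, 10, 5, 2, 1).

Rothe diagram D(w) (27 cells), 5 SE-corners (essential conditions):

[(1, 3, 0), (4, 7, 2), (7, 5, 2), (8, 2, 0), (9, 1, 0)]


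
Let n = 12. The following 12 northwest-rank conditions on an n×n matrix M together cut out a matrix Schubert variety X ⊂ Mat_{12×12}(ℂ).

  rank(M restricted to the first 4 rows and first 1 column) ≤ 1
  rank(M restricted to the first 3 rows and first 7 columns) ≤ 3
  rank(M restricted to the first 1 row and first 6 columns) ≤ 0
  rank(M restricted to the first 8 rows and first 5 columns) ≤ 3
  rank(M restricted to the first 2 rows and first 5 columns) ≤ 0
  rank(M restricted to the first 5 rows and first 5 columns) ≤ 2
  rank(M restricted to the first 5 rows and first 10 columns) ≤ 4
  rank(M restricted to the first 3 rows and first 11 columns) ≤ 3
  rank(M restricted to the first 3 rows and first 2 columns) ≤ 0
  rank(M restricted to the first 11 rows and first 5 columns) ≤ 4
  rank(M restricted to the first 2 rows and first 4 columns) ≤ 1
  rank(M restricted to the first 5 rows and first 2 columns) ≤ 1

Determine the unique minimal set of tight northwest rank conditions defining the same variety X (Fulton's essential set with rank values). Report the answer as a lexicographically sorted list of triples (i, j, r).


Rank table r_w(12×12) implied by the 12 constraints:

  i=1: 0, 0, 0, 0, 0, 0, 1, 1, 1, 1, 1, 1
  i=2: 0, 0, 0, 0, 0, 1, 2, 2, 2, 2, 2, 2
  i=3: 0, 0, 1, 1, 1, 2, 3, 3, 3, 3, 3, 3
  i=4: 1, 1, 2, 2, 2, 3, 4, 4, 4, 4, 4, 4
  i=5: 1, 1, 2, 2, 2, 3, 4, 4, 4, 4, 5, 5
  i=6: 1, 2, 3, 3, 3, 4, 5, 5, 5, 5, 6, 6
  i=7: 1, 2, 3, 3, 3, 4, 5, 6, 6, 6, 7, 7
  i=8: 1, 2, 3, 3, 3, 4, 5, 6, 7, 7, 8, 8
  i=9: 1, 2, 3, 4, 4, 5, 6, 7, 8, 8, 9, 9
  i=10: 1, 2, 3, 4, 4, 5, 6, 7, 8, 9, 10, 10
  i=11: 1, 2, 3, 4, 4, 5, 6, 7, 8, 9, 10, 11
  i=12: 1, 2, 3, 4, 5, 6, 7, 8, 9, 10, 11, 12

the unique w with this rank table is (7, 6, 3, 1, 11, 2, 8, 9, 4, 10, 12, 5).

Fulton essential set (8 of the 25 Rothe cells):

[(1, 6, 0), (2, 5, 0), (3, 2, 0), (5, 2, 1), (5, 5, 2), (5, 10, 4), (8, 5, 3), (11, 5, 4)]


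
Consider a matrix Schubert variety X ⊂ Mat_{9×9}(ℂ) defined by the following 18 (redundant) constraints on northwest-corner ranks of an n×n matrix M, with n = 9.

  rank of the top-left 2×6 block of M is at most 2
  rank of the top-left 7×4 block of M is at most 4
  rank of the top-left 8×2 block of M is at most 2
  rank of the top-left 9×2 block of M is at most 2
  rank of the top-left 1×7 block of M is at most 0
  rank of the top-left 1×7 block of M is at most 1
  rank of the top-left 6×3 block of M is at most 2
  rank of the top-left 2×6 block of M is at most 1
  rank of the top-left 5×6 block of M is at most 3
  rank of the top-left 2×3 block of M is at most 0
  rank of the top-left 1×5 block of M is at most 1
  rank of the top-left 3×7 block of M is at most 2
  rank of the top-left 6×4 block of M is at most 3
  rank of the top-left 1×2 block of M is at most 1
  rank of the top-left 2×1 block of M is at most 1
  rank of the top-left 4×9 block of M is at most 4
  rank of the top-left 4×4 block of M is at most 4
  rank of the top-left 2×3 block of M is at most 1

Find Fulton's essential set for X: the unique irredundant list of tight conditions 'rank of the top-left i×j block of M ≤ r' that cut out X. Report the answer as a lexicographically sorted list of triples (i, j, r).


Reconstructing r_w from the 18 given conditions:

  i=1: 0 0 0 0 0 0 0 1 1
  i=2: 0 0 0 1 1 1 1 2 2
  i=3: 1 1 1 2 2 2 2 3 3
  i=4: 1 2 2 3 3 3 3 4 4
  i=5: 1 2 2 3 3 3 4 5 5
  i=6: 1 2 2 3 4 4 5 6 6
  i=7: 1 2 3 4 5 5 6 7 7
  i=8: 1 2 3 4 5 6 7 8 8
  i=9: 1 2 3 4 5 6 7 8 9

hence w(1..9) = (8, 4, 1, 2, 7, 5, 3, 6, 9).

ℓ(w)=14; the 4 essential cells (i,j,r):

[(1, 7, 0), (2, 3, 0), (5, 6, 3), (6, 3, 2)]


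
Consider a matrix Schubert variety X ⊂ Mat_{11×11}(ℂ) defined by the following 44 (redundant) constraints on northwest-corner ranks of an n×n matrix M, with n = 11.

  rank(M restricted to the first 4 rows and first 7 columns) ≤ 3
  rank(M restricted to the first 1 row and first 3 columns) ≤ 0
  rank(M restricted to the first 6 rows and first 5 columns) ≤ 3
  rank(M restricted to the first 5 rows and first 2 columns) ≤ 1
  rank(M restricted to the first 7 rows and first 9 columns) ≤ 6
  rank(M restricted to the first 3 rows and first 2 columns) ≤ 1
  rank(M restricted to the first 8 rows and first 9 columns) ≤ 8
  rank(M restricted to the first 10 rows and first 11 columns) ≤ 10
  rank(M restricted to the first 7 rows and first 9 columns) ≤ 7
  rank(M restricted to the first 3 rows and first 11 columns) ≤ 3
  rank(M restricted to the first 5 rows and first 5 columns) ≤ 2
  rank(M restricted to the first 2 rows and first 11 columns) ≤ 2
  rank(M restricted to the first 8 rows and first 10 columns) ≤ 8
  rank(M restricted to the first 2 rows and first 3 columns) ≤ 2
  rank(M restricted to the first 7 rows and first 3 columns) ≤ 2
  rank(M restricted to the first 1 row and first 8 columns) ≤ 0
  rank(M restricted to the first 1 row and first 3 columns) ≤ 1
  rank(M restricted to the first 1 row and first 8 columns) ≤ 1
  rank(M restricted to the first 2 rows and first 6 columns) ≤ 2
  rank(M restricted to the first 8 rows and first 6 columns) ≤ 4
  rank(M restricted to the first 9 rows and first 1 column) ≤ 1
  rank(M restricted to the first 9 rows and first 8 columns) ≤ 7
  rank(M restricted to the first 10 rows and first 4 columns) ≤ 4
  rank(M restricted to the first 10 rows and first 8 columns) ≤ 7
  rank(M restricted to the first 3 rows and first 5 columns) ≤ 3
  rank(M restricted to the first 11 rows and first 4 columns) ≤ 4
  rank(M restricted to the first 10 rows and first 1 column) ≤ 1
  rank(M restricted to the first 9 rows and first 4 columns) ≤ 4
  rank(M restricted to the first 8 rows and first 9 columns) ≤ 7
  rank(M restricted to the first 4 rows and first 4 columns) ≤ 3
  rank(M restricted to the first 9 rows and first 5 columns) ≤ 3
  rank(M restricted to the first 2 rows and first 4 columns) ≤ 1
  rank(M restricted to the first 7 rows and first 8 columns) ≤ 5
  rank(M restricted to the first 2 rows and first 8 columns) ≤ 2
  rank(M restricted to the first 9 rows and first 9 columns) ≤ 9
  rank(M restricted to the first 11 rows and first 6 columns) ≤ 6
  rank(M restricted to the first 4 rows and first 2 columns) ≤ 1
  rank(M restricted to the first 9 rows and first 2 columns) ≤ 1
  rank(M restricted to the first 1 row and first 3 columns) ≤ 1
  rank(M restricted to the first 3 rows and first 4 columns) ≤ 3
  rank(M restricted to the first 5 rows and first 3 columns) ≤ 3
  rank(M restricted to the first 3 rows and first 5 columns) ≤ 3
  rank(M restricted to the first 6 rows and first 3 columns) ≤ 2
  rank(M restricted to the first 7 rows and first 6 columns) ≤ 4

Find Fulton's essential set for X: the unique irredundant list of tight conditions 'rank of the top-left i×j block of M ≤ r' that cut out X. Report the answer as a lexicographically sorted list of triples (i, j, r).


Reconstructing r_w from the 44 given conditions:

  i=1: 0 0 0 0 0 0 0 0 1 1 1
  i=2: 1 1 1 1 1 1 1 1 2 2 2
  i=3: 1 1 2 2 2 2 2 2 3 3 3
  i=4: 1 1 2 2 2 3 3 3 4 4 4
  i=5: 1 1 2 2 2 3 4 4 5 5 5
  i=6: 1 1 2 3 3 4 5 5 6 6 6
  i=7: 1 1 2 3 3 4 5 5 6 7 7
  i=8: 1 1 2 3 3 4 5 6 7 8 8
  i=9: 1 1 2 3 3 4 5 6 7 8 9
  i=10: 1 2 3 4 4 5 6 7 8 9 10
  i=11: 1 2 3 4 5 6 7 8 9 10 11

so w = (9, 1, 3, 6, 7, 4, 10, 8, 11, 2, 5).

Rothe diagram D(w) (23 cells), 5 SE-corners (essential conditions):

[(1, 8, 0), (5, 5, 2), (7, 8, 5), (9, 2, 1), (9, 5, 3)]


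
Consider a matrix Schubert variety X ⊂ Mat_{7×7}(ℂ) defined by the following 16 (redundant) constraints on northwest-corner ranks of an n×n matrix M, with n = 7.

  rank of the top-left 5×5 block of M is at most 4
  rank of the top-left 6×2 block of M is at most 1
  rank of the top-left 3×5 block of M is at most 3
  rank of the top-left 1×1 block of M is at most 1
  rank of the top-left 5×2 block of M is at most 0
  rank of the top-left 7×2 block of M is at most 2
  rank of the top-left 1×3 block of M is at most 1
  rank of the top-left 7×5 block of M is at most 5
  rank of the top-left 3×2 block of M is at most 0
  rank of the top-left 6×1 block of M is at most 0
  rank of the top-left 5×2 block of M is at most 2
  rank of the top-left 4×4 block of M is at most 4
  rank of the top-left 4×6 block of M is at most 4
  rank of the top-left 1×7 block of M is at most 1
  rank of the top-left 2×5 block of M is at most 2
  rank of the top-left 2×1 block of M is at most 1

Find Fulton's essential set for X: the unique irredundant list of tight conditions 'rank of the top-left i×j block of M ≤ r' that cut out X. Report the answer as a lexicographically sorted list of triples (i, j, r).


Recovering R(i,j) via the rank-extension bound from the 16 conditions:

  0, 0, 1, 1, 1, 1, 1
  0, 0, 1, 2, 2, 2, 2
  0, 0, 1, 2, 3, 3, 3
  0, 0, 1, 2, 3, 4, 4
  0, 0, 1, 2, 3, 4, 5
  0, 1, 2, 3, 4, 5, 6
  1, 2, 3, 4, 5, 6, 7

second differences of R give the permutation w = (3, 4, 5, 6, 7, 2, 1).

|D(w)|=11, |Ess(w)|=2:

[(5, 2, 0), (6, 1, 0)]


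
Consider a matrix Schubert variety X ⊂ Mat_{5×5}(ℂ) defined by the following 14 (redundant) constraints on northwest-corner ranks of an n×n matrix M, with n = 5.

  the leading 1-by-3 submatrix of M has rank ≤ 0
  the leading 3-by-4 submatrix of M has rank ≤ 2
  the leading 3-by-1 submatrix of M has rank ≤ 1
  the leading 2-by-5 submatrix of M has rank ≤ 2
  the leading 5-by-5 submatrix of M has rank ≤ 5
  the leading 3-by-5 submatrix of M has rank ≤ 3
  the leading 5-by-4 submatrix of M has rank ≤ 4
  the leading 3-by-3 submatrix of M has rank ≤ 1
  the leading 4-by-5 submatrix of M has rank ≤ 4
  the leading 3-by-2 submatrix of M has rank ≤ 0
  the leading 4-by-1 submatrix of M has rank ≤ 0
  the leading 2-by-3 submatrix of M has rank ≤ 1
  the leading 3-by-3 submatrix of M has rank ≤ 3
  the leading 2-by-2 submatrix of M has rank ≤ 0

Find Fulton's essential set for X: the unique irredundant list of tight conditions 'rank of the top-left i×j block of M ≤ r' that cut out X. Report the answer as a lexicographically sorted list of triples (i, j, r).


Reconstructing r_w from the 14 given conditions:

  0 | 0 | 0 | 1 | 1
  0 | 0 | 1 | 2 | 2
  0 | 0 | 1 | 2 | 3
  0 | 1 | 2 | 3 | 4
  1 | 2 | 3 | 4 | 5

the unique w with this rank table is (4, 3, 5, 2, 1).

ℓ(w)=8; the 3 essential cells (i,j,r):

[(1, 3, 0), (3, 2, 0), (4, 1, 0)]


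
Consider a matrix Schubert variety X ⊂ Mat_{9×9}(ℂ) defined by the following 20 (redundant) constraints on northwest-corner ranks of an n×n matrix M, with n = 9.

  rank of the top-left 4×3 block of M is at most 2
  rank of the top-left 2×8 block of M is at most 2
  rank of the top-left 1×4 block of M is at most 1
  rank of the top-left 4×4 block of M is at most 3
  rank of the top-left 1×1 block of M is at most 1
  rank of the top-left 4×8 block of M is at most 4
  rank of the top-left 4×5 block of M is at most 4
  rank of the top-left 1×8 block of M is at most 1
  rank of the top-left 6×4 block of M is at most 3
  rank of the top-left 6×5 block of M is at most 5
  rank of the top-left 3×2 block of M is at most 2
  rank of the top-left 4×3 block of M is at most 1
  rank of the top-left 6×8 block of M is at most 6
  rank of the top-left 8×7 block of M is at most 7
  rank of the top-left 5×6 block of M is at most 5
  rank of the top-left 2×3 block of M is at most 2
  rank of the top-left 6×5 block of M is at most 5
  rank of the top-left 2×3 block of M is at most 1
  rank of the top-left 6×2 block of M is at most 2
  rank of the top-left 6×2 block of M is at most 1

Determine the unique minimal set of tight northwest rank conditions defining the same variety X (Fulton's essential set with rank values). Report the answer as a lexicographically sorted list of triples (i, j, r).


Propagating the 20 rank bounds to every northwest block:

  R[1]: 1  1  1  1  1  1  1  1  1
  R[2]: 1  1  1  2  2  2  2  2  2
  R[3]: 1  1  1  2  3  3  3  3  3
  R[4]: 1  1  1  2  3  4  4  4  4
  R[5]: 1  1  2  3  4  5  5  5  5
  R[6]: 1  1  2  3  4  5  6  6  6
  R[7]: 1  2  3  4  5  6  7  7  7
  R[8]: 1  2  3  4  5  6  7  8  8
  R[9]: 1  2  3  4  5  6  7  8  9

giving w = (1, 4, 5, 6, 3, 7, 2, 8, 9) via Δ²R.

ℓ(w)=8; the 2 essential cells (i,j,r):

[(4, 3, 1), (6, 2, 1)]


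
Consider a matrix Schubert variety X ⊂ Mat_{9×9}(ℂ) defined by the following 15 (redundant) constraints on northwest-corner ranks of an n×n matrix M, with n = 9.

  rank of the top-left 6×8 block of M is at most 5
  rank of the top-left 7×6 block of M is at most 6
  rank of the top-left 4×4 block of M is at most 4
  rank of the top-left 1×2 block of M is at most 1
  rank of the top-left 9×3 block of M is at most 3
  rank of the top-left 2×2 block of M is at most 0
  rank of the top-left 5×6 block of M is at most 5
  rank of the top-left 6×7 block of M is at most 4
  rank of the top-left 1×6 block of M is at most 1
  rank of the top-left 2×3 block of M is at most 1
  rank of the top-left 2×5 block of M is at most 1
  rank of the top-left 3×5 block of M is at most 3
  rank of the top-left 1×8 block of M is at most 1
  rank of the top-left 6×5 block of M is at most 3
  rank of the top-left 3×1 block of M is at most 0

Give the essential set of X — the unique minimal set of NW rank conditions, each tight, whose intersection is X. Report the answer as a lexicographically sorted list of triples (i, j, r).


Rank table r_w(9×9) implied by the 15 constraints:

  row 1: 0 0 1 1 1 1 1 1 1
  row 2: 0 0 1 1 1 2 2 2 2
  row 3: 0 1 2 2 2 3 3 3 3
  row 4: 1 2 3 3 3 4 4 4 4
  row 5: 1 2 3 3 3 4 4 5 5
  row 6: 1 2 3 3 3 4 4 5 6
  row 7: 1 2 3 4 4 5 5 6 7
  row 8: 1 2 3 4 5 6 6 7 8
  row 9: 1 2 3 4 5 6 7 8 9

second differences of R give the permutation w = (3, 6, 2, 1, 8, 9, 4, 5, 7).

ℓ(w)=13; the 5 essential cells (i,j,r):

[(2, 2, 0), (2, 5, 1), (3, 1, 0), (6, 5, 3), (6, 7, 4)]


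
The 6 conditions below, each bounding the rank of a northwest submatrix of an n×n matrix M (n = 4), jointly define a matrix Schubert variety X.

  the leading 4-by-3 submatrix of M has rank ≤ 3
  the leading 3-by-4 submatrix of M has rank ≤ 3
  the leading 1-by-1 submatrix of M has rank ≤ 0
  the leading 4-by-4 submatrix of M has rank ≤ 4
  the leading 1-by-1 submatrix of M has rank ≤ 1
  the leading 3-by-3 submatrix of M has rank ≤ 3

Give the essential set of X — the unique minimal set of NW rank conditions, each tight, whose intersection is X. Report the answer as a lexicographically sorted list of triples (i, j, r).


Recovering R(i,j) via the rank-extension bound from the 6 conditions:

  i=1: 0 | 1 | 1 | 1
  i=2: 1 | 2 | 2 | 2
  i=3: 1 | 2 | 3 | 3
  i=4: 1 | 2 | 3 | 4

second differences of R give the permutation w = (2, 1, 3, 4).

Fulton essential set (the sole Rothe cell):

[(1, 1, 0)]


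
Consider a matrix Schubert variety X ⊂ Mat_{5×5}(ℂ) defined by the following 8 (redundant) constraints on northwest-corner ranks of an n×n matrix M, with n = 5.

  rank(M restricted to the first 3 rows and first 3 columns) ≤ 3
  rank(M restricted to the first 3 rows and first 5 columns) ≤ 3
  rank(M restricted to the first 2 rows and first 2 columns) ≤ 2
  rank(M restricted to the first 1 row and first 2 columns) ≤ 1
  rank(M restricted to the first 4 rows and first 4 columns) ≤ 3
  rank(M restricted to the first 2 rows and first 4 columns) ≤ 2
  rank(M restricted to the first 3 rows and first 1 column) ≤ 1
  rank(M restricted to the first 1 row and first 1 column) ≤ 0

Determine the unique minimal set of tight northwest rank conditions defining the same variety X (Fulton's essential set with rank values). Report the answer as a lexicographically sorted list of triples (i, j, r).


Rank table r_w(5×5) implied by the 8 constraints:

  0 1 1 1 1
  1 2 2 2 2
  1 2 3 3 3
  1 2 3 3 4
  1 2 3 4 5

reading off 1-entries of Δ²R: w = (2, 1, 3, 5, 4).

ℓ(w)=2; the 2 essential cells (i,j,r):

[(1, 1, 0), (4, 4, 3)]


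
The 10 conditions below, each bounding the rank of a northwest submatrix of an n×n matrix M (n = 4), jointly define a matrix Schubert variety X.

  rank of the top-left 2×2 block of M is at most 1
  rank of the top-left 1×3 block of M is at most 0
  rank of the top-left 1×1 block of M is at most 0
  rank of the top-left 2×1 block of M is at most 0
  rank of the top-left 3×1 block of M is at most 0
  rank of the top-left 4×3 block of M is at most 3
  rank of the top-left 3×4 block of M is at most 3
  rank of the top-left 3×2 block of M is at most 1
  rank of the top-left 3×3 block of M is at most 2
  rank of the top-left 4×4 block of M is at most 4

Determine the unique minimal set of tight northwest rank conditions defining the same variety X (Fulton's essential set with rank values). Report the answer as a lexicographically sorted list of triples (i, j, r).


Propagating the 10 rank bounds to every northwest block:

  i=1: 0  0  0  1
  i=2: 0  1  1  2
  i=3: 0  1  2  3
  i=4: 1  2  3  4

the unique w with this rank table is (4, 2, 3, 1).

ℓ(w)=5; the 2 essential cells (i,j,r):

[(1, 3, 0), (3, 1, 0)]


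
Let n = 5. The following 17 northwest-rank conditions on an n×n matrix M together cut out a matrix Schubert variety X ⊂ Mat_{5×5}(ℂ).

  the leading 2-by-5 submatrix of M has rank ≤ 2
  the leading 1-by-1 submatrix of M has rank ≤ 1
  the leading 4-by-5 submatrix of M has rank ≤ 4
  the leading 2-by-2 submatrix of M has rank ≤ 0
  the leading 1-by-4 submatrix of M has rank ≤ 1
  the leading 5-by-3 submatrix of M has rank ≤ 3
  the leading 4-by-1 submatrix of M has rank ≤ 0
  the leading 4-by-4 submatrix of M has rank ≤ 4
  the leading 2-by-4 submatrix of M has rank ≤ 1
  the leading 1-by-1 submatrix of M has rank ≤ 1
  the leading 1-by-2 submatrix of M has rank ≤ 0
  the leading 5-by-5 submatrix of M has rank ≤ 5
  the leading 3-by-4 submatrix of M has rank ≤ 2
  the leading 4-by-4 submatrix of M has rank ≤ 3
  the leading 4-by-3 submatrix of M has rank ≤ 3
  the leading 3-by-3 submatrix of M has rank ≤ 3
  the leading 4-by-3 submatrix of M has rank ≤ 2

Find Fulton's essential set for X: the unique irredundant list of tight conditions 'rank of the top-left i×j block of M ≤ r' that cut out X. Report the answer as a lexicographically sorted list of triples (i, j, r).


Propagating the 17 rank bounds to every northwest block:

  R[1]: 0 | 0 | 1 | 1 | 1
  R[2]: 0 | 0 | 1 | 1 | 2
  R[3]: 0 | 1 | 2 | 2 | 3
  R[4]: 0 | 1 | 2 | 3 | 4
  R[5]: 1 | 2 | 3 | 4 | 5

reading off 1-entries of Δ²R: w = (3, 5, 2, 4, 1).

3 SE-corners of the 7-cell Rothe diagram give Ess(w):

[(2, 2, 0), (2, 4, 1), (4, 1, 0)]


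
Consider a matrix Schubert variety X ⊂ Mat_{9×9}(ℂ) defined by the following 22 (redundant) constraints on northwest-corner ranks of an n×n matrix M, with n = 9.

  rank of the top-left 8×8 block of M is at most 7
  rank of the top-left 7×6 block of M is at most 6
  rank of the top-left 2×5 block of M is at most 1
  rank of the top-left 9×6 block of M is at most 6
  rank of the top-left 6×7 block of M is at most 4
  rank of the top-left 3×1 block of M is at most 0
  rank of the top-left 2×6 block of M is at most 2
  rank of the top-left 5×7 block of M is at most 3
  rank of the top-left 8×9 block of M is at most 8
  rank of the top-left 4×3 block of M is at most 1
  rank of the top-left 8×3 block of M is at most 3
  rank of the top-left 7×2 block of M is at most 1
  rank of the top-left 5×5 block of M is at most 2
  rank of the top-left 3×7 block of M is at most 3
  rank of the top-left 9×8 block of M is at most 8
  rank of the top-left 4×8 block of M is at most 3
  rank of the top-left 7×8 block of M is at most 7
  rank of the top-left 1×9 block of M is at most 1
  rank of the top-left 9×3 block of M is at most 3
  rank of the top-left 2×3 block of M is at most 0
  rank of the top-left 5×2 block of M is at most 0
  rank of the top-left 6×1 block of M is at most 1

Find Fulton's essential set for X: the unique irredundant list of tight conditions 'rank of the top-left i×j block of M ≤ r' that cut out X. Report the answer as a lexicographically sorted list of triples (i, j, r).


Computing R[i][j] = min implied NW-rank bound (n=9, 22 conditions):

  R[1]: 0, 0, 0, 1, 1, 1, 1, 1, 1
  R[2]: 0, 0, 0, 1, 1, 2, 2, 2, 2
  R[3]: 0, 0, 1, 2, 2, 3, 3, 3, 3
  R[4]: 0, 0, 1, 2, 2, 3, 3, 3, 4
  R[5]: 0, 0, 1, 2, 2, 3, 3, 4, 5
  R[6]: 1, 1, 2, 3, 3, 4, 4, 5, 6
  R[7]: 1, 1, 2, 3, 4, 5, 5, 6, 7
  R[8]: 1, 2, 3, 4, 5, 6, 6, 7, 8
  R[9]: 1, 2, 3, 4, 5, 6, 7, 8, 9

hence w(1..9) = (4, 6, 3, 9, 8, 1, 5, 2, 7).

Rothe diagram D(w) (19 cells), 7 SE-corners (essential conditions):

[(2, 3, 0), (2, 5, 1), (4, 8, 3), (5, 2, 0), (5, 5, 2), (5, 7, 3), (7, 2, 1)]
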